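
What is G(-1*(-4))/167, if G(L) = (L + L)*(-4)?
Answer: -32/167 ≈ -0.19162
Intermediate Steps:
G(L) = -8*L (G(L) = (2*L)*(-4) = -8*L)
G(-1*(-4))/167 = -(-8)*(-4)/167 = -8*4*(1/167) = -32*1/167 = -32/167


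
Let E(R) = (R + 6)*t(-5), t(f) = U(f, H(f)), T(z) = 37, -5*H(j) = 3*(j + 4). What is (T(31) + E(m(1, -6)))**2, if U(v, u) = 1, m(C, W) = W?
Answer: 1369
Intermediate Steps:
H(j) = -12/5 - 3*j/5 (H(j) = -3*(j + 4)/5 = -3*(4 + j)/5 = -(12 + 3*j)/5 = -12/5 - 3*j/5)
t(f) = 1
E(R) = 6 + R (E(R) = (R + 6)*1 = (6 + R)*1 = 6 + R)
(T(31) + E(m(1, -6)))**2 = (37 + (6 - 6))**2 = (37 + 0)**2 = 37**2 = 1369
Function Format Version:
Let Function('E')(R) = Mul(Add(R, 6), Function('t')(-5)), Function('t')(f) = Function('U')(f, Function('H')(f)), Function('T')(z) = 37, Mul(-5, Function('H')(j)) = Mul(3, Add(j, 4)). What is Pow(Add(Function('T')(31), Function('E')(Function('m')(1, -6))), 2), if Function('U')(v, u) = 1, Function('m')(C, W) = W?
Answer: 1369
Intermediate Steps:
Function('H')(j) = Add(Rational(-12, 5), Mul(Rational(-3, 5), j)) (Function('H')(j) = Mul(Rational(-1, 5), Mul(3, Add(j, 4))) = Mul(Rational(-1, 5), Mul(3, Add(4, j))) = Mul(Rational(-1, 5), Add(12, Mul(3, j))) = Add(Rational(-12, 5), Mul(Rational(-3, 5), j)))
Function('t')(f) = 1
Function('E')(R) = Add(6, R) (Function('E')(R) = Mul(Add(R, 6), 1) = Mul(Add(6, R), 1) = Add(6, R))
Pow(Add(Function('T')(31), Function('E')(Function('m')(1, -6))), 2) = Pow(Add(37, Add(6, -6)), 2) = Pow(Add(37, 0), 2) = Pow(37, 2) = 1369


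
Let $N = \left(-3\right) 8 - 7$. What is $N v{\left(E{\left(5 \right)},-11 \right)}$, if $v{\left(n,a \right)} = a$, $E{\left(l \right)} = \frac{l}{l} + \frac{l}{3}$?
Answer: $341$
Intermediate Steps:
$E{\left(l \right)} = 1 + \frac{l}{3}$ ($E{\left(l \right)} = 1 + l \frac{1}{3} = 1 + \frac{l}{3}$)
$N = -31$ ($N = -24 - 7 = -31$)
$N v{\left(E{\left(5 \right)},-11 \right)} = \left(-31\right) \left(-11\right) = 341$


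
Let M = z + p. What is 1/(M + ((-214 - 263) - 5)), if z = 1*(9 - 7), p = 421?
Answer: -1/59 ≈ -0.016949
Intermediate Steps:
z = 2 (z = 1*2 = 2)
M = 423 (M = 2 + 421 = 423)
1/(M + ((-214 - 263) - 5)) = 1/(423 + ((-214 - 263) - 5)) = 1/(423 + (-477 - 5)) = 1/(423 - 482) = 1/(-59) = -1/59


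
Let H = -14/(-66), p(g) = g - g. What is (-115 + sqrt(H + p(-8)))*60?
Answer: -6900 + 20*sqrt(231)/11 ≈ -6872.4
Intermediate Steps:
p(g) = 0
H = 7/33 (H = -14*(-1/66) = 7/33 ≈ 0.21212)
(-115 + sqrt(H + p(-8)))*60 = (-115 + sqrt(7/33 + 0))*60 = (-115 + sqrt(7/33))*60 = (-115 + sqrt(231)/33)*60 = -6900 + 20*sqrt(231)/11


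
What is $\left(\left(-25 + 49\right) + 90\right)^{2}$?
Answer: $12996$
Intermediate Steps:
$\left(\left(-25 + 49\right) + 90\right)^{2} = \left(24 + 90\right)^{2} = 114^{2} = 12996$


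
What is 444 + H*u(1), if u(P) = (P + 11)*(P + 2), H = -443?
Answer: -15504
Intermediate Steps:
u(P) = (2 + P)*(11 + P) (u(P) = (11 + P)*(2 + P) = (2 + P)*(11 + P))
444 + H*u(1) = 444 - 443*(22 + 1² + 13*1) = 444 - 443*(22 + 1 + 13) = 444 - 443*36 = 444 - 15948 = -15504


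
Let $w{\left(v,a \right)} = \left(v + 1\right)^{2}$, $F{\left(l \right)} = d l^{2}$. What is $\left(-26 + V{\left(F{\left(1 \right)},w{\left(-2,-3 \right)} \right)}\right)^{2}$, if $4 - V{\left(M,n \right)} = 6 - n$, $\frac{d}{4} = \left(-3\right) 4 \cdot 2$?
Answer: $729$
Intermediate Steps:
$d = -96$ ($d = 4 \left(-3\right) 4 \cdot 2 = 4 \left(\left(-12\right) 2\right) = 4 \left(-24\right) = -96$)
$F{\left(l \right)} = - 96 l^{2}$
$w{\left(v,a \right)} = \left(1 + v\right)^{2}$
$V{\left(M,n \right)} = -2 + n$ ($V{\left(M,n \right)} = 4 - \left(6 - n\right) = 4 + \left(-6 + n\right) = -2 + n$)
$\left(-26 + V{\left(F{\left(1 \right)},w{\left(-2,-3 \right)} \right)}\right)^{2} = \left(-26 - \left(2 - \left(1 - 2\right)^{2}\right)\right)^{2} = \left(-26 - \left(2 - \left(-1\right)^{2}\right)\right)^{2} = \left(-26 + \left(-2 + 1\right)\right)^{2} = \left(-26 - 1\right)^{2} = \left(-27\right)^{2} = 729$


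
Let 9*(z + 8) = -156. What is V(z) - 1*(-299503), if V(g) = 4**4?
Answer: 299759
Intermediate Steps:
z = -76/3 (z = -8 + (1/9)*(-156) = -8 - 52/3 = -76/3 ≈ -25.333)
V(g) = 256
V(z) - 1*(-299503) = 256 - 1*(-299503) = 256 + 299503 = 299759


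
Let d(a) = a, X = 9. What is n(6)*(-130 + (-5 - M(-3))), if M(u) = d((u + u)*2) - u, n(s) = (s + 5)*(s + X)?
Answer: -20790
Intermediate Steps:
n(s) = (5 + s)*(9 + s) (n(s) = (s + 5)*(s + 9) = (5 + s)*(9 + s))
M(u) = 3*u (M(u) = (u + u)*2 - u = (2*u)*2 - u = 4*u - u = 3*u)
n(6)*(-130 + (-5 - M(-3))) = (45 + 6² + 14*6)*(-130 + (-5 - 3*(-3))) = (45 + 36 + 84)*(-130 + (-5 - 1*(-9))) = 165*(-130 + (-5 + 9)) = 165*(-130 + 4) = 165*(-126) = -20790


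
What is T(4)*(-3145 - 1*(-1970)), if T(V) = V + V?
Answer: -9400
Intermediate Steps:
T(V) = 2*V
T(4)*(-3145 - 1*(-1970)) = (2*4)*(-3145 - 1*(-1970)) = 8*(-3145 + 1970) = 8*(-1175) = -9400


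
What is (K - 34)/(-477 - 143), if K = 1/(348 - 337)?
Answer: 373/6820 ≈ 0.054692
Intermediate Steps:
K = 1/11 ≈ 0.090909
(K - 34)/(-477 - 143) = (1/11 - 34)/(-477 - 143) = -373/11/(-620) = -373/11*(-1/620) = 373/6820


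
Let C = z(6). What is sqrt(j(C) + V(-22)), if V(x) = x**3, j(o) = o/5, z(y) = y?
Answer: I*sqrt(266170)/5 ≈ 103.18*I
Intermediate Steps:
C = 6
j(o) = o/5 (j(o) = o*(1/5) = o/5)
sqrt(j(C) + V(-22)) = sqrt((1/5)*6 + (-22)**3) = sqrt(6/5 - 10648) = sqrt(-53234/5) = I*sqrt(266170)/5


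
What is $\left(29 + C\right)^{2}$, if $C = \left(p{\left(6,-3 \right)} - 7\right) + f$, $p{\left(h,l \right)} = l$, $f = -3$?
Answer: $256$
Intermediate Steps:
$C = -13$ ($C = \left(-3 - 7\right) - 3 = -10 - 3 = -13$)
$\left(29 + C\right)^{2} = \left(29 - 13\right)^{2} = 16^{2} = 256$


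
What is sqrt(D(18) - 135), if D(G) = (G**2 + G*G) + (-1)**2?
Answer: sqrt(514) ≈ 22.672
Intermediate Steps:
D(G) = 1 + 2*G**2 (D(G) = (G**2 + G**2) + 1 = 2*G**2 + 1 = 1 + 2*G**2)
sqrt(D(18) - 135) = sqrt((1 + 2*18**2) - 135) = sqrt((1 + 2*324) - 135) = sqrt((1 + 648) - 135) = sqrt(649 - 135) = sqrt(514)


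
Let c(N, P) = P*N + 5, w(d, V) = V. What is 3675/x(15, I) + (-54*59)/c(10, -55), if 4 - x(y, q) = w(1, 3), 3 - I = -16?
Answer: 2006061/545 ≈ 3680.8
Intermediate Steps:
I = 19 (I = 3 - 1*(-16) = 3 + 16 = 19)
x(y, q) = 1 (x(y, q) = 4 - 1*3 = 4 - 3 = 1)
c(N, P) = 5 + N*P (c(N, P) = N*P + 5 = 5 + N*P)
3675/x(15, I) + (-54*59)/c(10, -55) = 3675/1 + (-54*59)/(5 + 10*(-55)) = 3675*1 - 3186/(5 - 550) = 3675 - 3186/(-545) = 3675 - 3186*(-1/545) = 3675 + 3186/545 = 2006061/545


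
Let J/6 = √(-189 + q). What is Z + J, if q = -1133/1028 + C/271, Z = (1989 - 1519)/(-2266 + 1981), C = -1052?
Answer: -94/57 + 3*I*√3763837474257/69647 ≈ -1.6491 + 83.567*I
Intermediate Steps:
Z = -94/57 (Z = 470/(-285) = 470*(-1/285) = -94/57 ≈ -1.6491)
q = -1388499/278588 (q = -1133/1028 - 1052/271 = -1388499/278588 ≈ -4.9841)
J = 3*I*√3763837474257/69647 (J = 6*√(-189 - 1388499/278588) = 6*√(-54041631/278588) = 6*(I*√3763837474257/139294) = 3*I*√3763837474257/69647 ≈ 83.567*I)
Z + J = -94/57 + 3*I*√3763837474257/69647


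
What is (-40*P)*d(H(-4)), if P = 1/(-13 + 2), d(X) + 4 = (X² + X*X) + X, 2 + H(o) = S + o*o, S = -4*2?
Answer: 2960/11 ≈ 269.09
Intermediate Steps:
S = -8
H(o) = -10 + o² (H(o) = -2 + (-8 + o*o) = -2 + (-8 + o²) = -10 + o²)
d(X) = -4 + X + 2*X² (d(X) = -4 + ((X² + X*X) + X) = -4 + ((X² + X²) + X) = -4 + (2*X² + X) = -4 + (X + 2*X²) = -4 + X + 2*X²)
P = -1/11 (P = 1/(-11) = -1/11 ≈ -0.090909)
(-40*P)*d(H(-4)) = (-40*(-1/11))*(-4 + (-10 + (-4)²) + 2*(-10 + (-4)²)²) = 40*(-4 + (-10 + 16) + 2*(-10 + 16)²)/11 = 40*(-4 + 6 + 2*6²)/11 = 40*(-4 + 6 + 2*36)/11 = 40*(-4 + 6 + 72)/11 = (40/11)*74 = 2960/11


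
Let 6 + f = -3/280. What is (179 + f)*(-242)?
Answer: -5860877/140 ≈ -41863.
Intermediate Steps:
f = -1683/280 (f = -6 - 3/280 = -1683/280 ≈ -6.0107)
(179 + f)*(-242) = (179 - 1683/280)*(-242) = (48437/280)*(-242) = -5860877/140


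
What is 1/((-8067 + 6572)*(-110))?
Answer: 1/164450 ≈ 6.0809e-6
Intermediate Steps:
1/((-8067 + 6572)*(-110)) = -1/110/(-1495) = -1/1495*(-1/110) = 1/164450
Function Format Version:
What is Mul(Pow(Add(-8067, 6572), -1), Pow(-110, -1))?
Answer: Rational(1, 164450) ≈ 6.0809e-6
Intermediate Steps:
Mul(Pow(Add(-8067, 6572), -1), Pow(-110, -1)) = Mul(Pow(-1495, -1), Rational(-1, 110)) = Mul(Rational(-1, 1495), Rational(-1, 110)) = Rational(1, 164450)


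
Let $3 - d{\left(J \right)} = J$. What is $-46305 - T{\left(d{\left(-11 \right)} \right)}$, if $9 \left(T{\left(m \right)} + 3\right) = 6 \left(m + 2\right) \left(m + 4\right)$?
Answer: $-46494$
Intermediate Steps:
$d{\left(J \right)} = 3 - J$
$T{\left(m \right)} = -3 + \frac{2 \left(2 + m\right) \left(4 + m\right)}{3}$ ($T{\left(m \right)} = -3 + \frac{6 \left(m + 2\right) \left(m + 4\right)}{9} = -3 + \frac{6 \left(2 + m\right) \left(4 + m\right)}{9} = -3 + \frac{2 \left(2 + m\right) \left(4 + m\right)}{3}$)
$-46305 - T{\left(d{\left(-11 \right)} \right)} = -46305 - \left(\frac{7}{3} + 4 \left(3 - -11\right) + \frac{2 \left(3 - -11\right)^{2}}{3}\right) = -46305 - \left(\frac{7}{3} + 4 \left(3 + 11\right) + \frac{2 \left(3 + 11\right)^{2}}{3}\right) = -46305 - \left(\frac{7}{3} + 4 \cdot 14 + \frac{2 \cdot 14^{2}}{3}\right) = -46305 - \left(\frac{7}{3} + 56 + \frac{2}{3} \cdot 196\right) = -46305 - \left(\frac{7}{3} + 56 + \frac{392}{3}\right) = -46305 - 189 = -46494$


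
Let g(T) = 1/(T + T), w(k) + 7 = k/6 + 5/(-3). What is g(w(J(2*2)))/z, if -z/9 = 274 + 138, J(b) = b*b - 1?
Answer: 1/45732 ≈ 2.1867e-5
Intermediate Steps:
J(b) = -1 + b² (J(b) = b² - 1 = -1 + b²)
w(k) = -26/3 + k/6 (w(k) = -7 + (k/6 + 5/(-3)) = -7 + (k*(⅙) + 5*(-⅓)) = -7 + (k/6 - 5/3) = -7 + (-5/3 + k/6) = -26/3 + k/6)
g(T) = 1/(2*T)
z = -3708 (z = -9*(274 + 138) = -9*412 = -3708)
g(w(J(2*2)))/z = (1/(2*(-26/3 + (-1 + (2*2)²)/6)))/(-3708) = (1/(2*(-26/3 + (-1 + 4²)/6)))*(-1/3708) = (1/(2*(-26/3 + (-1 + 16)/6)))*(-1/3708) = (1/(2*(-26/3 + (⅙)*15)))*(-1/3708) = (1/(2*(-26/3 + 5/2)))*(-1/3708) = (1/(2*(-37/6)))*(-1/3708) = ((½)*(-6/37))*(-1/3708) = -3/37*(-1/3708) = 1/45732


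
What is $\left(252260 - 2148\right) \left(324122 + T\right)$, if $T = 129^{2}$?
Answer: $85228915456$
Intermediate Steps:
$T = 16641$
$\left(252260 - 2148\right) \left(324122 + T\right) = \left(252260 - 2148\right) \left(324122 + 16641\right) = 250112 \cdot 340763 = 85228915456$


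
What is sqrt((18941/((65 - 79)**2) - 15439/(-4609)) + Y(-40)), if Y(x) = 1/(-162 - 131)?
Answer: sqrt(35738443828773565)/18906118 ≈ 9.9992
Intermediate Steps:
Y(x) = -1/293 (Y(x) = 1/(-293) = -1/293)
sqrt((18941/((65 - 79)**2) - 15439/(-4609)) + Y(-40)) = sqrt((18941/((65 - 79)**2) - 15439/(-4609)) - 1/293) = sqrt((18941/((-14)**2) - 15439*(-1/4609)) - 1/293) = sqrt((18941/196 + 15439/4609) - 1/293) = sqrt(90325113/903364 - 1/293) = sqrt(26464354745/264685652) = sqrt(35738443828773565)/18906118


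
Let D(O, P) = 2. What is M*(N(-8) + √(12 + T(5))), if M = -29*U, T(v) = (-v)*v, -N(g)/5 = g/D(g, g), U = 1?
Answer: -580 - 29*I*√13 ≈ -580.0 - 104.56*I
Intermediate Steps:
N(g) = -5*g/2
T(v) = -v²
M = -29 (M = -29*1 = -29)
M*(N(-8) + √(12 + T(5))) = -29*(-5/2*(-8) + √(12 - 1*5²)) = -29*(20 + √(12 - 1*25)) = -29*(20 + √(12 - 25)) = -29*(20 + √(-13)) = -29*(20 + I*√13) = -580 - 29*I*√13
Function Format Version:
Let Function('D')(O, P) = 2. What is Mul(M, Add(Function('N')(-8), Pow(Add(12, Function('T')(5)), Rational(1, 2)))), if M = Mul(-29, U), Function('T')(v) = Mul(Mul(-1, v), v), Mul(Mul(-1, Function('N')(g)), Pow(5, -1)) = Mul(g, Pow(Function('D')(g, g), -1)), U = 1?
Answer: Add(-580, Mul(-29, I, Pow(13, Rational(1, 2)))) ≈ Add(-580.00, Mul(-104.56, I))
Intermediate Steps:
Function('N')(g) = Mul(Rational(-5, 2), g) (Function('N')(g) = Mul(-5, Mul(g, Pow(2, -1))) = Mul(-5, Mul(g, Rational(1, 2))) = Mul(-5, Mul(Rational(1, 2), g)) = Mul(Rational(-5, 2), g))
Function('T')(v) = Mul(-1, Pow(v, 2))
M = -29 (M = Mul(-29, 1) = -29)
Mul(M, Add(Function('N')(-8), Pow(Add(12, Function('T')(5)), Rational(1, 2)))) = Mul(-29, Add(Mul(Rational(-5, 2), -8), Pow(Add(12, Mul(-1, Pow(5, 2))), Rational(1, 2)))) = Mul(-29, Add(20, Pow(Add(12, Mul(-1, 25)), Rational(1, 2)))) = Mul(-29, Add(20, Pow(Add(12, -25), Rational(1, 2)))) = Mul(-29, Add(20, Pow(-13, Rational(1, 2)))) = Mul(-29, Add(20, Mul(I, Pow(13, Rational(1, 2))))) = Add(-580, Mul(-29, I, Pow(13, Rational(1, 2))))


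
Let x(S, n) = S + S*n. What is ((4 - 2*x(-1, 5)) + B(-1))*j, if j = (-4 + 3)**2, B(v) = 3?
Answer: 19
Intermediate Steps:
j = 1 (j = (-1)**2 = 1)
((4 - 2*x(-1, 5)) + B(-1))*j = ((4 - (-2)*(1 + 5)) + 3)*1 = ((4 - (-2)*6) + 3)*1 = ((4 - 2*(-6)) + 3)*1 = ((4 + 12) + 3)*1 = (16 + 3)*1 = 19*1 = 19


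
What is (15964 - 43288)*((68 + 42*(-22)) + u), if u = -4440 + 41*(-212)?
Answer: 382208112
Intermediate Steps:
u = -13132 (u = -4440 - 8692 = -13132)
(15964 - 43288)*((68 + 42*(-22)) + u) = (15964 - 43288)*((68 + 42*(-22)) - 13132) = -27324*((68 - 924) - 13132) = -27324*(-856 - 13132) = -27324*(-13988) = 382208112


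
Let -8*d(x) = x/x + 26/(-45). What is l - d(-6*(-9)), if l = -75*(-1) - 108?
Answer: -11861/360 ≈ -32.947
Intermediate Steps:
d(x) = -19/360 (d(x) = -(x/x + 26/(-45))/8 = -(1 + 26*(-1/45))/8 = -(1 - 26/45)/8 = -1/8*19/45 = -19/360)
l = -33 (l = 75 - 108 = -33)
l - d(-6*(-9)) = -33 - 1*(-19/360) = -33 + 19/360 = -11861/360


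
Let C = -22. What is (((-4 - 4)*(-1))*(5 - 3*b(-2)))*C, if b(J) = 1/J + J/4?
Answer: -1408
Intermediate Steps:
b(J) = 1/J + J/4 (b(J) = 1/J + J*(¼) = 1/J + J/4)
(((-4 - 4)*(-1))*(5 - 3*b(-2)))*C = (((-4 - 4)*(-1))*(5 - 3*(1/(-2) + (¼)*(-2))))*(-22) = ((-8*(-1))*(5 - 3*(-½ - ½)))*(-22) = (8*(5 - 3*(-1)))*(-22) = (8*(5 + 3))*(-22) = (8*8)*(-22) = 64*(-22) = -1408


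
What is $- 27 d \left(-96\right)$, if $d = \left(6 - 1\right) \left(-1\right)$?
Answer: $-12960$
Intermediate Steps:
$d = -5$ ($d = 5 \left(-1\right) = -5$)
$- 27 d \left(-96\right) = \left(-27\right) \left(-5\right) \left(-96\right) = 135 \left(-96\right) = -12960$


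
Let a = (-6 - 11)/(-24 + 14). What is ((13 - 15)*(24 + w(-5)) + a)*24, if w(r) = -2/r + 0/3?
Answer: -5652/5 ≈ -1130.4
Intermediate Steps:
w(r) = -2/r (w(r) = -2/r + 0*(⅓) = -2/r + 0 = -2/r)
a = 17/10 (a = -17/(-10) = -17*(-⅒) = 17/10 ≈ 1.7000)
((13 - 15)*(24 + w(-5)) + a)*24 = ((13 - 15)*(24 - 2/(-5)) + 17/10)*24 = (-2*(24 - 2*(-⅕)) + 17/10)*24 = (-2*(24 + ⅖) + 17/10)*24 = (-2*122/5 + 17/10)*24 = (-244/5 + 17/10)*24 = -471/10*24 = -5652/5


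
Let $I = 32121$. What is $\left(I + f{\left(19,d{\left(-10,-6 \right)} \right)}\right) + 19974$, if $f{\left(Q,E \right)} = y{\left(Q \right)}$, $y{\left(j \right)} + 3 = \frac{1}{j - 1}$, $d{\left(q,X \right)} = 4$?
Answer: $\frac{937657}{18} \approx 52092.0$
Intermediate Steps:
$y{\left(j \right)} = -3 + \frac{1}{-1 + j}$ ($y{\left(j \right)} = -3 + \frac{1}{j - 1} = -3 + \frac{1}{-1 + j}$)
$f{\left(Q,E \right)} = \frac{4 - 3 Q}{-1 + Q}$
$\left(I + f{\left(19,d{\left(-10,-6 \right)} \right)}\right) + 19974 = \left(32121 + \frac{4 - 57}{-1 + 19}\right) + 19974 = \left(32121 + \frac{4 - 57}{18}\right) + 19974 = \left(32121 + \frac{1}{18} \left(-53\right)\right) + 19974 = \left(32121 - \frac{53}{18}\right) + 19974 = \frac{578125}{18} + 19974 = \frac{937657}{18}$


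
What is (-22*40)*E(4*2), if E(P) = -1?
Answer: 880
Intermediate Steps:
(-22*40)*E(4*2) = -22*40*(-1) = -880*(-1) = 880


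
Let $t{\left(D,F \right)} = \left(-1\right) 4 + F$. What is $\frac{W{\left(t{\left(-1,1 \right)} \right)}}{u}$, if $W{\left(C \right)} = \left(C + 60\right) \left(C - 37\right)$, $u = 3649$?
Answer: $- \frac{2280}{3649} \approx -0.62483$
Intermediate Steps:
$t{\left(D,F \right)} = -4 + F$
$W{\left(C \right)} = \left(-37 + C\right) \left(60 + C\right)$ ($W{\left(C \right)} = \left(60 + C\right) \left(-37 + C\right) = \left(-37 + C\right) \left(60 + C\right)$)
$\frac{W{\left(t{\left(-1,1 \right)} \right)}}{u} = \frac{-2220 + \left(-4 + 1\right)^{2} + 23 \left(-4 + 1\right)}{3649} = \left(-2220 + \left(-3\right)^{2} + 23 \left(-3\right)\right) \frac{1}{3649} = \left(-2220 + 9 - 69\right) \frac{1}{3649} = \left(-2280\right) \frac{1}{3649} = - \frac{2280}{3649}$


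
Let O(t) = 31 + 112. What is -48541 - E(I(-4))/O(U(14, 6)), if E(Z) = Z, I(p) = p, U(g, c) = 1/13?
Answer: -6941359/143 ≈ -48541.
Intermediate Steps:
U(g, c) = 1/13
O(t) = 143
-48541 - E(I(-4))/O(U(14, 6)) = -48541 - (-4)/143 = -48541 - 1*(-4/143) = -48541 + 4/143 = -6941359/143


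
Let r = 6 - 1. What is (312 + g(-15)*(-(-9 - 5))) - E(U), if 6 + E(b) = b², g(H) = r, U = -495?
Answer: -244637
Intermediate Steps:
r = 5
g(H) = 5
E(b) = -6 + b²
(312 + g(-15)*(-(-9 - 5))) - E(U) = (312 + 5*(-(-9 - 5))) - (-6 + (-495)²) = (312 + 5*(-1*(-14))) - (-6 + 245025) = (312 + 5*14) - 1*245019 = (312 + 70) - 245019 = 382 - 245019 = -244637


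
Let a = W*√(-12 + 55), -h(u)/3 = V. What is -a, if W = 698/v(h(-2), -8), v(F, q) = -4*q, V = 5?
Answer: -349*√43/16 ≈ -143.03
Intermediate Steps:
h(u) = -15 (h(u) = -3*5 = -15)
W = 349/16 (W = 698/((-4*(-8))) = 698/32 = 698*(1/32) = 349/16 ≈ 21.813)
a = 349*√43/16 (a = 349*√(-12 + 55)/16 = 349*√43/16 ≈ 143.03)
-a = -349*√43/16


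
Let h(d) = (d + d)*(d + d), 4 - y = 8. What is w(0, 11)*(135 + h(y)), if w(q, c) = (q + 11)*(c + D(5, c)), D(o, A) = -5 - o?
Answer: 2189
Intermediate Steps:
y = -4 (y = 4 - 1*8 = 4 - 8 = -4)
w(q, c) = (-10 + c)*(11 + q) (w(q, c) = (q + 11)*(c + (-5 - 1*5)) = (11 + q)*(c + (-5 - 5)) = (11 + q)*(c - 10) = (11 + q)*(-10 + c) = (-10 + c)*(11 + q))
h(d) = 4*d² (h(d) = (2*d)*(2*d) = 4*d²)
w(0, 11)*(135 + h(y)) = (-110 - 10*0 + 11*11 + 11*0)*(135 + 4*(-4)²) = (-110 + 0 + 121 + 0)*(135 + 4*16) = 11*(135 + 64) = 11*199 = 2189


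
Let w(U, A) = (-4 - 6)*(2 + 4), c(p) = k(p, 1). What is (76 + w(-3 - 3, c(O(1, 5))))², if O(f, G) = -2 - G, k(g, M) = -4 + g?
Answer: 256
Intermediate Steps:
c(p) = -4 + p
w(U, A) = -60 (w(U, A) = -10*6 = -60)
(76 + w(-3 - 3, c(O(1, 5))))² = (76 - 60)² = 16² = 256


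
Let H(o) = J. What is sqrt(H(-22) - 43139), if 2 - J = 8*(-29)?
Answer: I*sqrt(42905) ≈ 207.14*I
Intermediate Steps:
J = 234 (J = 2 - 8*(-29) = 2 - 1*(-232) = 2 + 232 = 234)
H(o) = 234
sqrt(H(-22) - 43139) = sqrt(234 - 43139) = sqrt(-42905) = I*sqrt(42905)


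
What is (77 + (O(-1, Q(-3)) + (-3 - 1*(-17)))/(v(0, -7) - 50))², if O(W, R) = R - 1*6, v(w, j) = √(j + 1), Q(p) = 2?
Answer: 3*(98560*√6 + 2451671*I)/(50*√6 + 1247*I) ≈ 5898.3 - 1.5014*I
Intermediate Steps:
v(w, j) = √(1 + j)
O(W, R) = -6 + R (O(W, R) = R - 6 = -6 + R)
(77 + (O(-1, Q(-3)) + (-3 - 1*(-17)))/(v(0, -7) - 50))² = (77 + ((-6 + 2) + (-3 - 1*(-17)))/(√(1 - 7) - 50))² = (77 + (-4 + (-3 + 17))/(√(-6) - 50))² = (77 + (-4 + 14)/(I*√6 - 50))² = (77 + 10/(-50 + I*√6))²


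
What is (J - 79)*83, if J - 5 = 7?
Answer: -5561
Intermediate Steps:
J = 12 (J = 5 + 7 = 12)
(J - 79)*83 = (12 - 79)*83 = -67*83 = -5561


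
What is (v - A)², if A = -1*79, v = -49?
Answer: 900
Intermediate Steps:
A = -79
(v - A)² = (-49 - 1*(-79))² = (-49 + 79)² = 30² = 900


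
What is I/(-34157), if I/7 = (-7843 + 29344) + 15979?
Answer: -262360/34157 ≈ -7.6810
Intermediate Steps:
I = 262360 (I = 7*((-7843 + 29344) + 15979) = 7*(21501 + 15979) = 7*37480 = 262360)
I/(-34157) = 262360/(-34157) = 262360*(-1/34157) = -262360/34157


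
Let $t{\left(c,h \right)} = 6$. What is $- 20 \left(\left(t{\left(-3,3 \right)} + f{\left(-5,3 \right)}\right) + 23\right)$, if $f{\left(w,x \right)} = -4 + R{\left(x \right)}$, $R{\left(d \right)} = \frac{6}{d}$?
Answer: $-540$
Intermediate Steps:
$f{\left(w,x \right)} = -4 + \frac{6}{x}$
$- 20 \left(\left(t{\left(-3,3 \right)} + f{\left(-5,3 \right)}\right) + 23\right) = - 20 \left(\left(6 - \left(4 - \frac{6}{3}\right)\right) + 23\right) = - 20 \left(\left(6 + \left(-4 + 6 \cdot \frac{1}{3}\right)\right) + 23\right) = - 20 \left(\left(6 + \left(-4 + 2\right)\right) + 23\right) = - 20 \left(\left(6 - 2\right) + 23\right) = - 20 \left(4 + 23\right) = \left(-20\right) 27 = -540$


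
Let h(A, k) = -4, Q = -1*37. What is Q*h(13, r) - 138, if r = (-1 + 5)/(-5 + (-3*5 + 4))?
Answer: 10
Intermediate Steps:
r = -¼ (r = 4/(-5 + (-15 + 4)) = 4/(-5 - 11) = 4/(-16) = 4*(-1/16) = -¼ ≈ -0.25000)
Q = -37
Q*h(13, r) - 138 = -37*(-4) - 138 = 148 - 138 = 10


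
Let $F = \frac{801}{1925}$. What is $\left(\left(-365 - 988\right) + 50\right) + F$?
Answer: $- \frac{2507474}{1925} \approx -1302.6$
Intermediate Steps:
$F = \frac{801}{1925}$ ($F = 801 \cdot \frac{1}{1925} = \frac{801}{1925} \approx 0.4161$)
$\left(\left(-365 - 988\right) + 50\right) + F = \left(\left(-365 - 988\right) + 50\right) + \frac{801}{1925} = \left(-1353 + 50\right) + \frac{801}{1925} = -1303 + \frac{801}{1925} = - \frac{2507474}{1925}$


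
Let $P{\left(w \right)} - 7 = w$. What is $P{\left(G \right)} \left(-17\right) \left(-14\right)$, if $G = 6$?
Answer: $3094$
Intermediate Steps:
$P{\left(w \right)} = 7 + w$
$P{\left(G \right)} \left(-17\right) \left(-14\right) = \left(7 + 6\right) \left(-17\right) \left(-14\right) = 13 \left(-17\right) \left(-14\right) = \left(-221\right) \left(-14\right) = 3094$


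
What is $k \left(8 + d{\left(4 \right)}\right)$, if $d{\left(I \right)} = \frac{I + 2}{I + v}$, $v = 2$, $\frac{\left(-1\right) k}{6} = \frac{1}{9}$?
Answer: $-6$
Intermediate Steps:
$k = - \frac{2}{3}$ ($k = - \frac{6}{9} = \left(-6\right) \frac{1}{9} = - \frac{2}{3} \approx -0.66667$)
$d{\left(I \right)} = 1$ ($d{\left(I \right)} = \frac{I + 2}{I + 2} = \frac{2 + I}{2 + I} = 1$)
$k \left(8 + d{\left(4 \right)}\right) = - \frac{2 \left(8 + 1\right)}{3} = \left(- \frac{2}{3}\right) 9 = -6$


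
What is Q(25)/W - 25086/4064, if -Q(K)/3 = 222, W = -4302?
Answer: -2922593/485648 ≈ -6.0179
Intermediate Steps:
Q(K) = -666 (Q(K) = -3*222 = -666)
Q(25)/W - 25086/4064 = -666/(-4302) - 25086/4064 = -666*(-1/4302) - 25086*1/4064 = 37/239 - 12543/2032 = -2922593/485648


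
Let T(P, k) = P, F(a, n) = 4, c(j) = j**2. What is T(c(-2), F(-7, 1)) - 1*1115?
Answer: -1111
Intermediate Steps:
T(c(-2), F(-7, 1)) - 1*1115 = (-2)**2 - 1*1115 = 4 - 1115 = -1111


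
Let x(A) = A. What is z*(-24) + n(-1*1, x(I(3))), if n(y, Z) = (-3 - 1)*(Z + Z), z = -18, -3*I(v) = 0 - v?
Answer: 424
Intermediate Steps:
I(v) = v/3 (I(v) = -(0 - v)/3 = -(-1)*v/3 = v/3)
n(y, Z) = -8*Z
z*(-24) + n(-1*1, x(I(3))) = -18*(-24) - 8*3/3 = 432 - 8*1 = 432 - 8 = 424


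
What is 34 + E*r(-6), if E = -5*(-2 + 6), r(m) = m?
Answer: 154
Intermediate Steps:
E = -20 (E = -5*4 = -1*20 = -20)
34 + E*r(-6) = 34 - 20*(-6) = 34 + 120 = 154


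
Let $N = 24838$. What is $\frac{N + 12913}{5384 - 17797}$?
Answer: $- \frac{37751}{12413} \approx -3.0412$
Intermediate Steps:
$\frac{N + 12913}{5384 - 17797} = \frac{24838 + 12913}{5384 - 17797} = \frac{37751}{-12413} = 37751 \left(- \frac{1}{12413}\right) = - \frac{37751}{12413}$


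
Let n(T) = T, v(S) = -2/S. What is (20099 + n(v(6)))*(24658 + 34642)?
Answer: 3575552800/3 ≈ 1.1918e+9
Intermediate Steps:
(20099 + n(v(6)))*(24658 + 34642) = (20099 - 2/6)*(24658 + 34642) = (20099 - 2*⅙)*59300 = (20099 - ⅓)*59300 = (60296/3)*59300 = 3575552800/3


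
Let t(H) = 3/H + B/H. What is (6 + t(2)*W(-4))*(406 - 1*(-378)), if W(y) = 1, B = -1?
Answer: 5488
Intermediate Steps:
t(H) = 2/H (t(H) = 3/H - 1/H = 2/H)
(6 + t(2)*W(-4))*(406 - 1*(-378)) = (6 + (2/2)*1)*(406 - 1*(-378)) = (6 + (2*(½))*1)*(406 + 378) = (6 + 1*1)*784 = (6 + 1)*784 = 7*784 = 5488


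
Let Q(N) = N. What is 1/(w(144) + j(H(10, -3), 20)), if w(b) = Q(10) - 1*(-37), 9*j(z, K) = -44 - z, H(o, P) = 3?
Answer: 9/376 ≈ 0.023936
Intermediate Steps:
j(z, K) = -44/9 - z/9 (j(z, K) = (-44 - z)/9 = -44/9 - z/9)
w(b) = 47 (w(b) = 10 - 1*(-37) = 10 + 37 = 47)
1/(w(144) + j(H(10, -3), 20)) = 1/(47 + (-44/9 - 1/9*3)) = 1/(47 + (-44/9 - 1/3)) = 1/(47 - 47/9) = 1/(376/9) = 9/376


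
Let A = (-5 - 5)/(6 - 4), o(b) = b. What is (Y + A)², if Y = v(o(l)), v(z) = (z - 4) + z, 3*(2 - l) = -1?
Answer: 169/9 ≈ 18.778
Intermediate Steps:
l = 7/3 (l = 2 - ⅓*(-1) = 2 + ⅓ = 7/3 ≈ 2.3333)
v(z) = -4 + 2*z (v(z) = (-4 + z) + z = -4 + 2*z)
Y = ⅔ (Y = -4 + 2*(7/3) = -4 + 14/3 = ⅔ ≈ 0.66667)
A = -5 (A = -10/2 = -10*½ = -5)
(Y + A)² = (⅔ - 5)² = (-13/3)² = 169/9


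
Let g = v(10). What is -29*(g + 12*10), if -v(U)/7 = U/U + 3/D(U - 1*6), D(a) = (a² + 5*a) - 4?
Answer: -104255/32 ≈ -3258.0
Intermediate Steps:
D(a) = -4 + a² + 5*a
v(U) = -7 - 21/(-34 + (-6 + U)² + 5*U) (v(U) = -7*(U/U + 3/(-4 + (U - 1*6)² + 5*(U - 1*6))) = -7*(1 + 3/(-4 + (U - 6)² + 5*(U - 6))) = -7*(1 + 3/(-4 + (-6 + U)² + 5*(-6 + U))) = -7*(1 + 3/(-4 + (-6 + U)² + (-30 + 5*U))) = -7*(1 + 3/(-34 + (-6 + U)² + 5*U)) = -7 - 21/(-34 + (-6 + U)² + 5*U))
g = -245/32 (g = 7*(-5 - 1*10² + 7*10)/(2 + 10² - 7*10) = 7*(-5 - 1*100 + 70)/(2 + 100 - 70) = 7*(-5 - 100 + 70)/32 = 7*(1/32)*(-35) = -245/32 ≈ -7.6563)
-29*(g + 12*10) = -29*(-245/32 + 12*10) = -29*(-245/32 + 120) = -29*3595/32 = -104255/32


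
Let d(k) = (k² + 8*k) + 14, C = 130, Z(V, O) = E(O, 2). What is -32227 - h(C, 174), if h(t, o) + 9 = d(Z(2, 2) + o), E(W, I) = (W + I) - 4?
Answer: -63900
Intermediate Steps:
E(W, I) = -4 + I + W (E(W, I) = (I + W) - 4 = -4 + I + W)
Z(V, O) = -2 + O (Z(V, O) = -4 + 2 + O = -2 + O)
d(k) = 14 + k² + 8*k
h(t, o) = 5 + o² + 8*o (h(t, o) = -9 + (14 + ((-2 + 2) + o)² + 8*((-2 + 2) + o)) = -9 + (14 + (0 + o)² + 8*(0 + o)) = -9 + (14 + o² + 8*o) = 5 + o² + 8*o)
-32227 - h(C, 174) = -32227 - (5 + 174² + 8*174) = -32227 - (5 + 30276 + 1392) = -32227 - 1*31673 = -32227 - 31673 = -63900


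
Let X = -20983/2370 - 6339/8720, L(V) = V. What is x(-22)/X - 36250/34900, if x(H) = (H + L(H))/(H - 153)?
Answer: -515106924161/483702249170 ≈ -1.0649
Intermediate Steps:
X = -19799519/2066640 (X = -20983*1/2370 - 6339*1/8720 = -20983/2370 - 6339/8720 = -19799519/2066640 ≈ -9.5805)
x(H) = 2*H/(-153 + H) (x(H) = (H + H)/(H - 153) = (2*H)/(-153 + H) = 2*H/(-153 + H))
x(-22)/X - 36250/34900 = (2*(-22)/(-153 - 22))/(-19799519/2066640) - 36250/34900 = (2*(-22)/(-175))*(-2066640/19799519) - 36250*1/34900 = (2*(-22)*(-1/175))*(-2066640/19799519) - 725/698 = (44/175)*(-2066640/19799519) - 725/698 = -18186432/692983165 - 725/698 = -515106924161/483702249170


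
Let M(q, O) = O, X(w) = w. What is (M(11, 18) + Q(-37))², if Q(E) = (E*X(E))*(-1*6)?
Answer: 67174416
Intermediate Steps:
Q(E) = -6*E² (Q(E) = (E*E)*(-1*6) = E²*(-6) = -6*E²)
(M(11, 18) + Q(-37))² = (18 - 6*(-37)²)² = (18 - 6*1369)² = (18 - 8214)² = (-8196)² = 67174416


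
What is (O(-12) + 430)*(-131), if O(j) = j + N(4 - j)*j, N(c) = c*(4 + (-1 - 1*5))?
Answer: -105062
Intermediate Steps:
N(c) = -2*c (N(c) = c*(4 + (-1 - 5)) = c*(4 - 6) = c*(-2) = -2*c)
O(j) = j + j*(-8 + 2*j) (O(j) = j + (-2*(4 - j))*j = j + (-8 + 2*j)*j = j + j*(-8 + 2*j))
(O(-12) + 430)*(-131) = (-12*(-7 + 2*(-12)) + 430)*(-131) = (-12*(-7 - 24) + 430)*(-131) = (-12*(-31) + 430)*(-131) = (372 + 430)*(-131) = 802*(-131) = -105062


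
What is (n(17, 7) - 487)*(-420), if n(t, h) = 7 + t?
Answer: 194460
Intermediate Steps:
(n(17, 7) - 487)*(-420) = ((7 + 17) - 487)*(-420) = (24 - 487)*(-420) = -463*(-420) = 194460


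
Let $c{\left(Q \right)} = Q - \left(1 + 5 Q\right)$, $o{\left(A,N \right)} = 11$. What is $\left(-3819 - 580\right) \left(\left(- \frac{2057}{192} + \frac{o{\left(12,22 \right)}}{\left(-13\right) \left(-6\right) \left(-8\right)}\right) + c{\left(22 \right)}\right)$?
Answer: $\frac{1095038671}{2496} \approx 4.3872 \cdot 10^{5}$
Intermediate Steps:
$c{\left(Q \right)} = -1 - 4 Q$ ($c{\left(Q \right)} = Q - \left(1 + 5 Q\right) = -1 - 4 Q$)
$\left(-3819 - 580\right) \left(\left(- \frac{2057}{192} + \frac{o{\left(12,22 \right)}}{\left(-13\right) \left(-6\right) \left(-8\right)}\right) + c{\left(22 \right)}\right) = \left(-3819 - 580\right) \left(\left(- \frac{2057}{192} + \frac{11}{\left(-13\right) \left(-6\right) \left(-8\right)}\right) - 89\right) = \left(-3819 - 580\right) \left(\left(\left(-2057\right) \frac{1}{192} + \frac{11}{78 \left(-8\right)}\right) - 89\right) = - 4399 \left(\left(- \frac{2057}{192} + \frac{11}{-624}\right) - 89\right) = - 4399 \left(\left(- \frac{2057}{192} + 11 \left(- \frac{1}{624}\right)\right) - 89\right) = - 4399 \left(\left(- \frac{2057}{192} - \frac{11}{624}\right) - 89\right) = - 4399 \left(- \frac{26785}{2496} - 89\right) = \left(-4399\right) \left(- \frac{248929}{2496}\right) = \frac{1095038671}{2496}$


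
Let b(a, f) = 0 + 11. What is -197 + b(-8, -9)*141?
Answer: 1354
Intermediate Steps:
b(a, f) = 11
-197 + b(-8, -9)*141 = -197 + 11*141 = -197 + 1551 = 1354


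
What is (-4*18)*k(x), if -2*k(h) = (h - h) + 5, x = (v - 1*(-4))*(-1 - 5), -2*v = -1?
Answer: 180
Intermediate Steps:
v = 1/2 (v = -1/2*(-1) = 1/2 ≈ 0.50000)
x = -27 (x = (1/2 - 1*(-4))*(-1 - 5) = (1/2 + 4)*(-6) = (9/2)*(-6) = -27)
k(h) = -5/2 (k(h) = -((h - h) + 5)/2 = -(0 + 5)/2 = -1/2*5 = -5/2)
(-4*18)*k(x) = -4*18*(-5/2) = -72*(-5/2) = 180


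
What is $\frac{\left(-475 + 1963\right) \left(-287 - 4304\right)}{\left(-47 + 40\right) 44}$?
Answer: $\frac{1707852}{77} \approx 22180.0$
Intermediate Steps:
$\frac{\left(-475 + 1963\right) \left(-287 - 4304\right)}{\left(-47 + 40\right) 44} = \frac{1488 \left(-4591\right)}{\left(-7\right) 44} = - \frac{6831408}{-308} = \left(-6831408\right) \left(- \frac{1}{308}\right) = \frac{1707852}{77}$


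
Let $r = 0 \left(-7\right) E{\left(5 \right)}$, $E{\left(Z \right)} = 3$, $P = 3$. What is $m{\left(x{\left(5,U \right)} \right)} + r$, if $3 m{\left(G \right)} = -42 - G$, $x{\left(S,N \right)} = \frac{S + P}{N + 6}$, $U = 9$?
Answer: $- \frac{638}{45} \approx -14.178$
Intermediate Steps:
$r = 0$ ($r = 0 \left(-7\right) 3 = 0 \cdot 3 = 0$)
$x{\left(S,N \right)} = \frac{3 + S}{6 + N}$ ($x{\left(S,N \right)} = \frac{S + 3}{N + 6} = \frac{3 + S}{6 + N}$)
$m{\left(G \right)} = -14 - \frac{G}{3}$ ($m{\left(G \right)} = \frac{-42 - G}{3} = -14 - \frac{G}{3}$)
$m{\left(x{\left(5,U \right)} \right)} + r = \left(-14 - \frac{\frac{1}{6 + 9} \left(3 + 5\right)}{3}\right) + 0 = \left(-14 - \frac{\frac{1}{15} \cdot 8}{3}\right) + 0 = \left(-14 - \frac{8}{45}\right) + 0 = - \frac{638}{45} + 0 = - \frac{638}{45}$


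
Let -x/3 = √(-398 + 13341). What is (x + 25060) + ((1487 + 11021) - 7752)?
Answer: 29816 - 129*√7 ≈ 29475.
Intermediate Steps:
x = -129*√7 (x = -3*√(-398 + 13341) = -129*√7 ≈ -341.30)
(x + 25060) + ((1487 + 11021) - 7752) = (-129*√7 + 25060) + ((1487 + 11021) - 7752) = (25060 - 129*√7) + (12508 - 7752) = (25060 - 129*√7) + 4756 = 29816 - 129*√7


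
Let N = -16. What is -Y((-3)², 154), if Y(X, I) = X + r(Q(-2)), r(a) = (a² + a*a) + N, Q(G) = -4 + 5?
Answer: 5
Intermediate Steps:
Q(G) = 1
r(a) = -16 + 2*a² (r(a) = (a² + a*a) - 16 = (a² + a²) - 16 = 2*a² - 16 = -16 + 2*a²)
Y(X, I) = -14 + X (Y(X, I) = X + (-16 + 2*1²) = X + (-16 + 2*1) = X + (-16 + 2) = X - 14 = -14 + X)
-Y((-3)², 154) = -(-14 + (-3)²) = -(-14 + 9) = -1*(-5) = 5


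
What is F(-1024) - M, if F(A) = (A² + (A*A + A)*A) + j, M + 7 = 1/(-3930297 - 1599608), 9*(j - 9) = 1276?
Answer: -53334831216780331/49769145 ≈ -1.0716e+9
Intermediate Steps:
j = 1357/9 (j = 9 + (⅑)*1276 = 9 + 1276/9 = 1357/9 ≈ 150.78)
M = -38709336/5529905 (M = -7 + 1/(-3930297 - 1599608) = -7 + 1/(-5529905) = -7 - 1/5529905 = -38709336/5529905 ≈ -7.0000)
F(A) = 1357/9 + A² + A*(A + A²) (F(A) = (A² + (A*A + A)*A) + 1357/9 = (A² + (A² + A)*A) + 1357/9 = (A² + (A + A²)*A) + 1357/9 = (A² + A*(A + A²)) + 1357/9 = 1357/9 + A² + A*(A + A²))
F(-1024) - M = (1357/9 + (-1024)³ + 2*(-1024)²) - 1*(-38709336/5529905) = (1357/9 - 1073741824 + 2*1048576) + 38709336/5529905 = (1357/9 - 1073741824 + 2097152) + 38709336/5529905 = -9644800691/9 + 38709336/5529905 = -53334831216780331/49769145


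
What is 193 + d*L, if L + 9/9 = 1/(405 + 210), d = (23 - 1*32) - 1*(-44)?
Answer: 19441/123 ≈ 158.06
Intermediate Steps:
d = 35 (d = (23 - 32) + 44 = -9 + 44 = 35)
L = -614/615 (L = -1 + 1/(405 + 210) = -1 + 1/615 = -614/615 ≈ -0.99837)
193 + d*L = 193 + 35*(-614/615) = 193 - 4298/123 = 19441/123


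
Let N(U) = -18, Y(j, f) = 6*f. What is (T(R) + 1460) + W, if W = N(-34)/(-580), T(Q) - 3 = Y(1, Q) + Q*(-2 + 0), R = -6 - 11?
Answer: 404559/290 ≈ 1395.0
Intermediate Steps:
R = -17
T(Q) = 3 + 4*Q (T(Q) = 3 + (6*Q + Q*(-2 + 0)) = 3 + (6*Q + Q*(-2)) = 3 + (6*Q - 2*Q) = 3 + 4*Q)
W = 9/290 (W = -18/(-580) = -18*(-1/580) = 9/290 ≈ 0.031034)
(T(R) + 1460) + W = ((3 + 4*(-17)) + 1460) + 9/290 = ((3 - 68) + 1460) + 9/290 = (-65 + 1460) + 9/290 = 1395 + 9/290 = 404559/290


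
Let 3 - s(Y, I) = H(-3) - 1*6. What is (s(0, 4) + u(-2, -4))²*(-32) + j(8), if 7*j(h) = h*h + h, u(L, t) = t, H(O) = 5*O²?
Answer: -358328/7 ≈ -51190.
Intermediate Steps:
s(Y, I) = -36 (s(Y, I) = 3 - (5*(-3)² - 1*6) = 3 - (5*9 - 6) = 3 - (45 - 6) = 3 - 1*39 = 3 - 39 = -36)
j(h) = h/7 + h²/7 (j(h) = (h*h + h)/7 = (h² + h)/7 = (h + h²)/7 = h/7 + h²/7)
(s(0, 4) + u(-2, -4))²*(-32) + j(8) = (-36 - 4)²*(-32) + (⅐)*8*(1 + 8) = (-40)²*(-32) + (⅐)*8*9 = 1600*(-32) + 72/7 = -51200 + 72/7 = -358328/7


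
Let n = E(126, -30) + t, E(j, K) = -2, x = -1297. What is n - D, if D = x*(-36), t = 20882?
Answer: -25812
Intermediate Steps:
D = 46692 (D = -1297*(-36) = 46692)
n = 20880 (n = -2 + 20882 = 20880)
n - D = 20880 - 1*46692 = 20880 - 46692 = -25812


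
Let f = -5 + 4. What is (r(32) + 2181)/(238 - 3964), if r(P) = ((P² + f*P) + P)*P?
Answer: -34949/3726 ≈ -9.3798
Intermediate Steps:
f = -1
r(P) = P³ (r(P) = ((P² - P) + P)*P = P²*P = P³)
(r(32) + 2181)/(238 - 3964) = (32³ + 2181)/(238 - 3964) = (32768 + 2181)/(-3726) = 34949*(-1/3726) = -34949/3726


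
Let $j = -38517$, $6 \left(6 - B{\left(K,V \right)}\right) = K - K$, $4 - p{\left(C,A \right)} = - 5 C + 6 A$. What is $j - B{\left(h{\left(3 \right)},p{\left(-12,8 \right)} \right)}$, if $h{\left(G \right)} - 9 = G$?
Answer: $-38523$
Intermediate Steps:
$p{\left(C,A \right)} = 4 - 6 A + 5 C$ ($p{\left(C,A \right)} = 4 - \left(- 5 C + 6 A\right) = 4 - 6 A + 5 C$)
$h{\left(G \right)} = 9 + G$
$B{\left(K,V \right)} = 6$ ($B{\left(K,V \right)} = 6 - \frac{K - K}{6} = 6 - 0 = 6 + 0 = 6$)
$j - B{\left(h{\left(3 \right)},p{\left(-12,8 \right)} \right)} = -38517 - 6 = -38523$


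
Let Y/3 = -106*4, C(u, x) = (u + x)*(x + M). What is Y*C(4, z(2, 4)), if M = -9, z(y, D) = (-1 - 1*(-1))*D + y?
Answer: 53424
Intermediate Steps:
z(y, D) = y (z(y, D) = (-1 + 1)*D + y = 0*D + y = 0 + y = y)
C(u, x) = (-9 + x)*(u + x) (C(u, x) = (u + x)*(x - 9) = (u + x)*(-9 + x) = (-9 + x)*(u + x))
Y = -1272 (Y = 3*(-106*4) = 3*(-424) = -1272)
Y*C(4, z(2, 4)) = -1272*(2² - 9*4 - 9*2 + 4*2) = -1272*(4 - 36 - 18 + 8) = -1272*(-42) = 53424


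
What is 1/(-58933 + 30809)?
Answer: -1/28124 ≈ -3.5557e-5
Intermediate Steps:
1/(-58933 + 30809) = 1/(-28124) = -1/28124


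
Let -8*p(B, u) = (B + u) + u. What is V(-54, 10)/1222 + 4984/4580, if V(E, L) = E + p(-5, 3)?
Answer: 11685111/11193520 ≈ 1.0439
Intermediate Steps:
p(B, u) = -u/4 - B/8 (p(B, u) = -((B + u) + u)/8 = -(B + 2*u)/8 = -u/4 - B/8)
V(E, L) = -⅛ + E (V(E, L) = E + (-¼*3 - ⅛*(-5)) = E + (-¾ + 5/8) = E - ⅛ = -⅛ + E)
V(-54, 10)/1222 + 4984/4580 = (-⅛ - 54)/1222 + 4984/4580 = -433/8*1/1222 + 4984*(1/4580) = -433/9776 + 1246/1145 = 11685111/11193520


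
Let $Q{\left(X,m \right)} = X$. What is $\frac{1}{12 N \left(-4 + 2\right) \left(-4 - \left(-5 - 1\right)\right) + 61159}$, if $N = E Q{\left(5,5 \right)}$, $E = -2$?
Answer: $\frac{1}{61639} \approx 1.6223 \cdot 10^{-5}$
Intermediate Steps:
$N = -10$ ($N = \left(-2\right) 5 = -10$)
$\frac{1}{12 N \left(-4 + 2\right) \left(-4 - \left(-5 - 1\right)\right) + 61159} = \frac{1}{12 \left(-10\right) \left(-4 + 2\right) \left(-4 - \left(-5 - 1\right)\right) + 61159} = \frac{1}{- 120 \left(- 2 \left(-4 - -6\right)\right) + 61159} = \frac{1}{- 120 \left(- 2 \left(-4 + 6\right)\right) + 61159} = \frac{1}{- 120 \left(\left(-2\right) 2\right) + 61159} = \frac{1}{\left(-120\right) \left(-4\right) + 61159} = \frac{1}{480 + 61159} = \frac{1}{61639}$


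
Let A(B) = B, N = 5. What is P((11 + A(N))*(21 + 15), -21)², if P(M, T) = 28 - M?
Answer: 300304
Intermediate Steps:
P((11 + A(N))*(21 + 15), -21)² = (28 - (11 + 5)*(21 + 15))² = (28 - 16*36)² = (28 - 1*576)² = (28 - 576)² = (-548)² = 300304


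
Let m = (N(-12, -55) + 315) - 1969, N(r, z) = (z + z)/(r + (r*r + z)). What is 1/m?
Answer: -7/11588 ≈ -0.00060407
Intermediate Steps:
N(r, z) = 2*z/(r + z + r**2) (N(r, z) = (2*z)/(r + (r**2 + z)) = (2*z)/(r + (z + r**2)) = (2*z)/(r + z + r**2) = 2*z/(r + z + r**2))
m = -11588/7 (m = (2*(-55)/(-12 - 55 + (-12)**2) + 315) - 1969 = (2*(-55)/(-12 - 55 + 144) + 315) - 1969 = (2*(-55)/77 + 315) - 1969 = (2*(-55)*(1/77) + 315) - 1969 = (-10/7 + 315) - 1969 = 2195/7 - 1969 = -11588/7 ≈ -1655.4)
1/m = 1/(-11588/7) = -7/11588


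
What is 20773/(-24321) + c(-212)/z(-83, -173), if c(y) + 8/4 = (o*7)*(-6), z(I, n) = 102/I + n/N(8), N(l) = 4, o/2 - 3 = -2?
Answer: 387658301/359148207 ≈ 1.0794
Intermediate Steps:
o = 2 (o = 6 + 2*(-2) = 6 - 4 = 2)
z(I, n) = 102/I + n/4
c(y) = -86 (c(y) = -2 + (2*7)*(-6) = -2 + 14*(-6) = -2 - 84 = -86)
20773/(-24321) + c(-212)/z(-83, -173) = 20773/(-24321) - 86/(102/(-83) + (1/4)*(-173)) = 20773*(-1/24321) - 86/(102*(-1/83) - 173/4) = -20773/24321 - 86/(-102/83 - 173/4) = -20773/24321 - 86/(-14767/332) = -20773/24321 - 86*(-332/14767) = -20773/24321 + 28552/14767 = 387658301/359148207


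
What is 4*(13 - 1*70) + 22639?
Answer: 22411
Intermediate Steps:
4*(13 - 1*70) + 22639 = 4*(13 - 70) + 22639 = 4*(-57) + 22639 = -228 + 22639 = 22411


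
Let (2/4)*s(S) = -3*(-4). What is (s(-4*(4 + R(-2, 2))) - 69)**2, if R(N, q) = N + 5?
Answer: 2025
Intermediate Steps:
R(N, q) = 5 + N
s(S) = 24 (s(S) = 2*(-3*(-4)) = 2*12 = 24)
(s(-4*(4 + R(-2, 2))) - 69)**2 = (24 - 69)**2 = (-45)**2 = 2025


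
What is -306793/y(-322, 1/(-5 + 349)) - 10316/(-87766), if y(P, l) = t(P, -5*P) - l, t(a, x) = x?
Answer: -4628414341774/24304116837 ≈ -190.44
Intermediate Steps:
y(P, l) = -l - 5*P (y(P, l) = -5*P - l = -l - 5*P)
-306793/y(-322, 1/(-5 + 349)) - 10316/(-87766) = -306793/(-1/(-5 + 349) - 5*(-322)) - 10316/(-87766) = -306793/(-1/344 + 1610) - 10316*(-1/87766) = -306793/(-1*1/344 + 1610) + 5158/43883 = -306793/(-1/344 + 1610) + 5158/43883 = -306793/553839/344 + 5158/43883 = -306793*344/553839 + 5158/43883 = -105536792/553839 + 5158/43883 = -4628414341774/24304116837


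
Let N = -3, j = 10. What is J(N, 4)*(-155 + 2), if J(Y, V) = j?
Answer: -1530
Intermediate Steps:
J(Y, V) = 10
J(N, 4)*(-155 + 2) = 10*(-155 + 2) = 10*(-153) = -1530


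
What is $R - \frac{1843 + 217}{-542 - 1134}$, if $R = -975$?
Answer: $- \frac{408010}{419} \approx -973.77$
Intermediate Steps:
$R - \frac{1843 + 217}{-542 - 1134} = -975 - \frac{1843 + 217}{-542 - 1134} = -975 - \frac{2060}{-542 - 1134} = -975 - \frac{2060}{-1676} = -975 - 2060 \left(- \frac{1}{1676}\right) = -975 - - \frac{515}{419} = -975 + \frac{515}{419} = - \frac{408010}{419}$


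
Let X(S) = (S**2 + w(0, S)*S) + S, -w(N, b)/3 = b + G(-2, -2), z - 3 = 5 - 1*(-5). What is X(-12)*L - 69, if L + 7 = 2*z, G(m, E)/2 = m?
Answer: -8505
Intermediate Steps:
z = 13 (z = 3 + (5 - 1*(-5)) = 3 + (5 + 5) = 3 + 10 = 13)
G(m, E) = 2*m
w(N, b) = 12 - 3*b (w(N, b) = -3*(b + 2*(-2)) = -3*(b - 4) = -3*(-4 + b) = 12 - 3*b)
X(S) = S + S**2 + S*(12 - 3*S) (X(S) = (S**2 + (12 - 3*S)*S) + S = (S**2 + S*(12 - 3*S)) + S = S + S**2 + S*(12 - 3*S))
L = 19 (L = -7 + 2*13 = -7 + 26 = 19)
X(-12)*L - 69 = -12*(13 - 2*(-12))*19 - 69 = -12*(13 + 24)*19 - 69 = -12*37*19 - 69 = -444*19 - 69 = -8436 - 69 = -8505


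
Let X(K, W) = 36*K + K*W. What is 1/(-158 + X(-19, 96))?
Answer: -1/2666 ≈ -0.00037509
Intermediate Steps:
1/(-158 + X(-19, 96)) = 1/(-158 - 19*(36 + 96)) = 1/(-158 - 19*132) = 1/(-158 - 2508) = 1/(-2666) = -1/2666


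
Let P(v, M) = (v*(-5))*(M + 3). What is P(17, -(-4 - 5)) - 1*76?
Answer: -1096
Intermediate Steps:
P(v, M) = -5*v*(3 + M) (P(v, M) = (-5*v)*(3 + M) = -5*v*(3 + M))
P(17, -(-4 - 5)) - 1*76 = -5*17*(3 - (-4 - 5)) - 1*76 = -5*17*(3 - 1*(-9)) - 76 = -5*17*(3 + 9) - 76 = -5*17*12 - 76 = -1020 - 76 = -1096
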